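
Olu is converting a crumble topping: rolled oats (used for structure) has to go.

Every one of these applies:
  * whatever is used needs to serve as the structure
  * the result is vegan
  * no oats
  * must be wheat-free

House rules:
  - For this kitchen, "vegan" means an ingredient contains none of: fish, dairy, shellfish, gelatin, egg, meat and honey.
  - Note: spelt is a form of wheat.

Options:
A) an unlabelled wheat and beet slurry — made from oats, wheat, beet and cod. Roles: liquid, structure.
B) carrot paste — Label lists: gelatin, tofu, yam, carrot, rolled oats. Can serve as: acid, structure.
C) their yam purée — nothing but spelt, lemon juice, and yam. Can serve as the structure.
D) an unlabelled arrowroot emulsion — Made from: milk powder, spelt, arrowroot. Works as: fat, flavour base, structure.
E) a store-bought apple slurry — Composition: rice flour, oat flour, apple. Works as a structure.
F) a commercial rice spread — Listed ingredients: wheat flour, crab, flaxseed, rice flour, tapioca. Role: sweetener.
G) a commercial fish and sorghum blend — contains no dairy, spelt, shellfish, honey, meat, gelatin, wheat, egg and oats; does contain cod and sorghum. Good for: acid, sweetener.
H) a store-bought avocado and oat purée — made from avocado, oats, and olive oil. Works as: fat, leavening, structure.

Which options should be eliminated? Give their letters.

A: has cod, so not vegan; has oats, so not oat-free (and 1 more) — out
B: has gelatin, so not vegan; has rolled oats, so not oat-free — reject
C: has spelt, so not wheat-free — out
D: has milk powder, so not vegan; has spelt, so not wheat-free — no
E: has oat flour, so not oat-free — no
F: not usable as a structure; has crab, so not vegan (and 1 more) — no
G: not usable as a structure; has cod, so not vegan — reject
H: has oats, so not oat-free — no

A, B, C, D, E, F, G, H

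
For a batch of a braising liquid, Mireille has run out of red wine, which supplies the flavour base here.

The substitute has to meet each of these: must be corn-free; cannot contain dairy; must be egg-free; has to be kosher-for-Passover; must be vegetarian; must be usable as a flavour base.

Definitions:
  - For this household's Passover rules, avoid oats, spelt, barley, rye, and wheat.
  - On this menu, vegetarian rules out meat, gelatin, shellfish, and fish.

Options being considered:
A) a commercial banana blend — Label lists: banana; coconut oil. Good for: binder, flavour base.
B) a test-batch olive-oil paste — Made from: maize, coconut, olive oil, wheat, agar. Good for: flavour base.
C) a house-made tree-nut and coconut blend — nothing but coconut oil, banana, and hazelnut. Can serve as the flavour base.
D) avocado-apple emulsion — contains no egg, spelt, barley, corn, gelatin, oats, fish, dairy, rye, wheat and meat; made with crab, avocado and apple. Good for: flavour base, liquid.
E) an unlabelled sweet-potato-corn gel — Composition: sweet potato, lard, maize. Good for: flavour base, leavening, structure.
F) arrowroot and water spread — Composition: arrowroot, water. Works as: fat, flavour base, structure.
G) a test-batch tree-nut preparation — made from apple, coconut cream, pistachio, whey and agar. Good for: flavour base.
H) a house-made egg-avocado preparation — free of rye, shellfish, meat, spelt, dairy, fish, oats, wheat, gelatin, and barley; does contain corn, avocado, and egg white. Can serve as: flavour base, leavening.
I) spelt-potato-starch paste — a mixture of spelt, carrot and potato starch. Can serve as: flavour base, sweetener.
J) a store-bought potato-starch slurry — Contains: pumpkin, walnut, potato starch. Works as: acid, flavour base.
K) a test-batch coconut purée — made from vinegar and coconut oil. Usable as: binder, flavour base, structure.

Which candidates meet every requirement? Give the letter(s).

A: only coconut oil and banana; none excluded — keep
B: has wheat, so not kosher-for-Passover; has maize, so not corn-free — no
C: works as a flavour base, no corn, kosher-for-Passover — OK
D: has crab, so not vegetarian — reject
E: has lard, so not vegetarian; has maize, so not corn-free — reject
F: works as a flavour base, no dairy, no egg — OK
G: has whey, so not dairy-free — out
H: has corn, so not corn-free; has egg white, so not egg-free — reject
I: has spelt, so not kosher-for-Passover — out
J: only walnut, pumpkin, and potato starch; none excluded — OK
K: no corn, vegetarian — OK

A, C, F, J, K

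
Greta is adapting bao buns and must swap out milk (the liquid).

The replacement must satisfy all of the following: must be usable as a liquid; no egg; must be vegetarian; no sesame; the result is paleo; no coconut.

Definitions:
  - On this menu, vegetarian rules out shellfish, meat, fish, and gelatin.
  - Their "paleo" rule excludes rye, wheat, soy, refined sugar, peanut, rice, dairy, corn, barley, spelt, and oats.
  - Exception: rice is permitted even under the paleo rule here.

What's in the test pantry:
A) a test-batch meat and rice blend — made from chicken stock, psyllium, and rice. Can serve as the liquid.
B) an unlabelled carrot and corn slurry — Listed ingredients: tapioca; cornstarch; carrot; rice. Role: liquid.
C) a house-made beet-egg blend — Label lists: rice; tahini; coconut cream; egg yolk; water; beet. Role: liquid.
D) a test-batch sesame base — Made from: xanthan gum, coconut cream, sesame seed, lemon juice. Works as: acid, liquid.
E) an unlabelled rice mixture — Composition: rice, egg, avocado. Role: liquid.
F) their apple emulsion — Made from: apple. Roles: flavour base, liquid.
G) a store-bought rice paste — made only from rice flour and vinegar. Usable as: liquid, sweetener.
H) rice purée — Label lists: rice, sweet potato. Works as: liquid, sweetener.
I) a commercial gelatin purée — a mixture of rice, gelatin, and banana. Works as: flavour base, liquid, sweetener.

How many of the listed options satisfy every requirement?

3

A: has chicken stock, so not vegetarian — out
B: has cornstarch, so not paleo — reject
C: has tahini, so not sesame-free; has coconut cream, so not coconut-free (and 1 more) — out
D: has sesame seed, so not sesame-free; has coconut cream, so not coconut-free — no
E: has egg, so not egg-free — out
F: nothing on the exclusion list — keep
G: rice is permitted under the paleo carve-out; nothing else excluded — keep
H: rice is permitted under the paleo carve-out; nothing else excluded — keep
I: has gelatin, so not vegetarian — out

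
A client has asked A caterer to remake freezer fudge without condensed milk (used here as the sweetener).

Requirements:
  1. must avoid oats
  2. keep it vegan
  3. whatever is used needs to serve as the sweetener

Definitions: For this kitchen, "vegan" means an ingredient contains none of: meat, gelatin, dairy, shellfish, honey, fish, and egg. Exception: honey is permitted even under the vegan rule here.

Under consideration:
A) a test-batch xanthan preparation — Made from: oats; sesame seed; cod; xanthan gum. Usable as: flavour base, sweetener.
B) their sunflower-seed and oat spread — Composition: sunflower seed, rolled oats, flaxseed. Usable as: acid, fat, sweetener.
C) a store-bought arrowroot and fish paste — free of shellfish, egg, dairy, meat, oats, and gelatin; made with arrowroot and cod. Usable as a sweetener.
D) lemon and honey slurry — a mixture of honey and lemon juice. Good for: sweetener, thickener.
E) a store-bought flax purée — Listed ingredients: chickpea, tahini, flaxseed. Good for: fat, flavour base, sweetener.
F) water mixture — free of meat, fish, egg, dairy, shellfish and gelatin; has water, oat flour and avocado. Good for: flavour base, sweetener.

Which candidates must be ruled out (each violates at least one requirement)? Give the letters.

A: has cod, so not vegan; has oats, so not oat-free — out
B: has rolled oats, so not oat-free — out
C: has cod, so not vegan — no
D: honey is permitted under the vegan carve-out; nothing else excluded — valid
E: only tahini, flaxseed and chickpea; none excluded — keep
F: has oat flour, so not oat-free — reject

A, B, C, F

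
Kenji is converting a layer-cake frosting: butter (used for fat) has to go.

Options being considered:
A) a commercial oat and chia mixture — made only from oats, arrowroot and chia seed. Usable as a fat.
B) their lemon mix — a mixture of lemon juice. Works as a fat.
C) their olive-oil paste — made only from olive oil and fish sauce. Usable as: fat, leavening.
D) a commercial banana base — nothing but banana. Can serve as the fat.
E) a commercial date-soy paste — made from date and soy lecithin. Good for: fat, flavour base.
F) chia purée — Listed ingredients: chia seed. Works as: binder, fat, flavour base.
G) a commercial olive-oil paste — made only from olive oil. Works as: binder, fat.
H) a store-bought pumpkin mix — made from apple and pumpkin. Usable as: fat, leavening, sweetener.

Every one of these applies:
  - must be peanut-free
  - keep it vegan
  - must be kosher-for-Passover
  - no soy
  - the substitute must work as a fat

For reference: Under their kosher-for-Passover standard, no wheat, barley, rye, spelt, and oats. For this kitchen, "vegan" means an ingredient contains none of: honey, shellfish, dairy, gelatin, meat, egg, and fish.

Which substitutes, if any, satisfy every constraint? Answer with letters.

A: has oats, so not kosher-for-Passover — out
B: works as a fat, kosher-for-Passover, no soy — keep
C: has fish sauce, so not vegan — no
D: no soy, kosher-for-Passover — keep
E: has soy lecithin, so not soy-free — no
F: works as a fat, vegan, kosher-for-Passover — keep
G: no peanut, no soy — OK
H: only apple and pumpkin; none excluded — keep

B, D, F, G, H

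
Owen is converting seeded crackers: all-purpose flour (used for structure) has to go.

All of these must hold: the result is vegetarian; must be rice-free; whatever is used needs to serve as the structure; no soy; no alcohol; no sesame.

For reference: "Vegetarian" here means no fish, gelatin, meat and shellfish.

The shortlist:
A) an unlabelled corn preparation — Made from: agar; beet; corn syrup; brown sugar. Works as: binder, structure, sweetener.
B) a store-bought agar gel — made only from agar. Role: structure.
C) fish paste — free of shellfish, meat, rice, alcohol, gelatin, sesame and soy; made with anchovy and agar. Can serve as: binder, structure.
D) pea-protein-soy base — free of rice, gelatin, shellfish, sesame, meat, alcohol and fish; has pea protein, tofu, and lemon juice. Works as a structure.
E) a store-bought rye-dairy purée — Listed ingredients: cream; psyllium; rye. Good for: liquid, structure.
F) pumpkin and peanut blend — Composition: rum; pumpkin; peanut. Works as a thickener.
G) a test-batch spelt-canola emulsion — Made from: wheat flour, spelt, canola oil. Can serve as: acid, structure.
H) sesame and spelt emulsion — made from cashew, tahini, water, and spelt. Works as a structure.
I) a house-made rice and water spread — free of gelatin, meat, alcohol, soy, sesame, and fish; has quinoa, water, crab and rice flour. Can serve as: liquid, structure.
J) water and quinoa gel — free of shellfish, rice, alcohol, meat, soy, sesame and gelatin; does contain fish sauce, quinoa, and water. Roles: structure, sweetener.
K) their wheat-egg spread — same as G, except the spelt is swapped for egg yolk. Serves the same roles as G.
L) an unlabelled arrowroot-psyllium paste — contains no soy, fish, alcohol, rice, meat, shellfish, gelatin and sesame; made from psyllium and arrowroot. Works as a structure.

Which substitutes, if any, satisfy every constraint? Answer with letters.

A: corn syrup and brown sugar etc. — none of it excluded — valid
B: vegetarian, no soy — valid
C: has anchovy, so not vegetarian — out
D: has tofu, so not soy-free — out
E: every rule checks out — keep
F: not usable as a structure; has rum, so not alcohol-free — out
G: all constraints satisfied — keep
H: has tahini, so not sesame-free — reject
I: has crab, so not vegetarian; has rice flour, so not rice-free — no
J: has fish sauce, so not vegetarian — out
K: works as a structure, no rice, no soy — OK
L: every rule checks out — valid

A, B, E, G, K, L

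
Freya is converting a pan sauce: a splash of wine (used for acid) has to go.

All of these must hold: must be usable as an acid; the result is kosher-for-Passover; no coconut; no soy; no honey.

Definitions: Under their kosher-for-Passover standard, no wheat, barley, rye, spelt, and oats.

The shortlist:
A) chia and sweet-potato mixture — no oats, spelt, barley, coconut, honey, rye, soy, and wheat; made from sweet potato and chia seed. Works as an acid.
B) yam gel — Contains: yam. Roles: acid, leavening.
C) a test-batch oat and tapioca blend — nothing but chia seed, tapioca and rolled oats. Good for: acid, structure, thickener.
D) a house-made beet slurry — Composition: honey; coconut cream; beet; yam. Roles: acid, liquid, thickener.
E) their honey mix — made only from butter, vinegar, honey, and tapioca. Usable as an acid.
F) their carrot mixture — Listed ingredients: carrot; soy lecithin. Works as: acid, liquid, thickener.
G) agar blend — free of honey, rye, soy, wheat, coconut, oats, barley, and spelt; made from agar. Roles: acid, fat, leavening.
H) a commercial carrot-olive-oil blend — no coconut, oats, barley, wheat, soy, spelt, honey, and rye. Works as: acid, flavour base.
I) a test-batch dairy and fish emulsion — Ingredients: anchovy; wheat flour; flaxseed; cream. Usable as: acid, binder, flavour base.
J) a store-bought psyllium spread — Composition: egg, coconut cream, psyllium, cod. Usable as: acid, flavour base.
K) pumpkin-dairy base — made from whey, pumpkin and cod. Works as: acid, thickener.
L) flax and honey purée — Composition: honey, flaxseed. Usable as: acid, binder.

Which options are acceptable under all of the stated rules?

A, B, G, H, K

A: no coconut, no soy — OK
B: no honey, no coconut — keep
C: has rolled oats, so not kosher-for-Passover — no
D: has coconut cream, so not coconut-free; has honey, so not honey-free — out
E: has honey, so not honey-free — reject
F: has soy lecithin, so not soy-free — no
G: kosher-for-Passover, no coconut — valid
H: works as an acid, no soy, kosher-for-Passover — keep
I: has wheat flour, so not kosher-for-Passover — out
J: has coconut cream, so not coconut-free — reject
K: works as an acid, no coconut, no soy — valid
L: has honey, so not honey-free — out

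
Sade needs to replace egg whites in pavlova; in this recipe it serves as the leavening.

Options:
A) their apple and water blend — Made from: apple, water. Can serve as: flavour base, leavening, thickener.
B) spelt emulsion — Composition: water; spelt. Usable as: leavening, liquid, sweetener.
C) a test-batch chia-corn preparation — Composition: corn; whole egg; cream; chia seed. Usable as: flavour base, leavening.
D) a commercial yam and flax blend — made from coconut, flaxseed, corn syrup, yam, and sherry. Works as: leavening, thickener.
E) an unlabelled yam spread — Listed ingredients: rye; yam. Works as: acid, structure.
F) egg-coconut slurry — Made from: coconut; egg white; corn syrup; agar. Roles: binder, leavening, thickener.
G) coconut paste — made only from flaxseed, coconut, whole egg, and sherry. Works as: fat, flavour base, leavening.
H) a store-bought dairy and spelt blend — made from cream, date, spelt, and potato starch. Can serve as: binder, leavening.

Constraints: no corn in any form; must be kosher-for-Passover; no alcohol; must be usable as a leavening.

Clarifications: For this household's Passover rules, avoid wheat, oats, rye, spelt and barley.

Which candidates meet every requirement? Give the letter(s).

A

A: every rule checks out — valid
B: has spelt, so not kosher-for-Passover — no
C: has corn, so not corn-free — out
D: has corn syrup, so not corn-free; has sherry, so not alcohol-free — reject
E: not usable as a leavening; has rye, so not kosher-for-Passover — no
F: has corn syrup, so not corn-free — no
G: has sherry, so not alcohol-free — no
H: has spelt, so not kosher-for-Passover — reject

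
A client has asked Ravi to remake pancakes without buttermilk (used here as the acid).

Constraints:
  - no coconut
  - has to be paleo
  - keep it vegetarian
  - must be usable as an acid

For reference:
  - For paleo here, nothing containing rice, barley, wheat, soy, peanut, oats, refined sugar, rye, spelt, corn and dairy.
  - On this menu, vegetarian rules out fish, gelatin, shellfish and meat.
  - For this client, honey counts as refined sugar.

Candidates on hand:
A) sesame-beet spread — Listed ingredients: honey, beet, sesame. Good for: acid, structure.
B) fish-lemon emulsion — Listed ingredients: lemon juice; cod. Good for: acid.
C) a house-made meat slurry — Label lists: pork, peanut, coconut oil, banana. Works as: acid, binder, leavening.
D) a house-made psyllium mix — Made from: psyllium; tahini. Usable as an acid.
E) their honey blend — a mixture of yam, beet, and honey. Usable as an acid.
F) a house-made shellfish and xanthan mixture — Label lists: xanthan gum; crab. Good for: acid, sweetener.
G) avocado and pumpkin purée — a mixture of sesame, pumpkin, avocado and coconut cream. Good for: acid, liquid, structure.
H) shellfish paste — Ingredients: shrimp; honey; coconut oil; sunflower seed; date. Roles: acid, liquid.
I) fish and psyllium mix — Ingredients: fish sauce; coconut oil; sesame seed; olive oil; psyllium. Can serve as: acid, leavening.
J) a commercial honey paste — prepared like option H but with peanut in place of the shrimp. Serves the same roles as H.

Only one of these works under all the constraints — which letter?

A: has honey, so not paleo — no
B: has cod, so not vegetarian — no
C: has peanut, so not paleo; has pork, so not vegetarian (and 1 more) — reject
D: only tahini and psyllium; none excluded — keep
E: has honey, so not paleo — out
F: has crab, so not vegetarian — reject
G: has coconut cream, so not coconut-free — reject
H: has honey, so not paleo; has shrimp, so not vegetarian (and 1 more) — no
I: has fish sauce, so not vegetarian; has coconut oil, so not coconut-free — out
J: has honey, so not paleo; has coconut oil, so not coconut-free — reject

D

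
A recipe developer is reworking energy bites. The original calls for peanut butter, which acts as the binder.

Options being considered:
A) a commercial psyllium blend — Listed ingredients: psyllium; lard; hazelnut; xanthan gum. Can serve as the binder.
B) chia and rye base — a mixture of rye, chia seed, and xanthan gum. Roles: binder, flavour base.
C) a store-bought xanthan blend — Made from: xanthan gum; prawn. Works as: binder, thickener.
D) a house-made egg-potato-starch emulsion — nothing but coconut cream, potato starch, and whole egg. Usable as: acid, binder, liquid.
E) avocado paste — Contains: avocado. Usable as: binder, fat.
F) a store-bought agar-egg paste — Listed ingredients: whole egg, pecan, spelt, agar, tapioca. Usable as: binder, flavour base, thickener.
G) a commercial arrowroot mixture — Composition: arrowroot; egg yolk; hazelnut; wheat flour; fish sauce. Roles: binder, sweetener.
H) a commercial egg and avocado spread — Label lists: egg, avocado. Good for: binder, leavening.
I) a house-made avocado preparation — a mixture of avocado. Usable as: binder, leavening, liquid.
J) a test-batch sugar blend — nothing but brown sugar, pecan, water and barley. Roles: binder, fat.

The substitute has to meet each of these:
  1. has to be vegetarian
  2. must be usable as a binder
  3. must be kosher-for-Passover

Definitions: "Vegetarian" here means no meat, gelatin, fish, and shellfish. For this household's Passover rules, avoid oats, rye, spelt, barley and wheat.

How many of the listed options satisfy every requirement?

4

A: has lard, so not vegetarian — no
B: has rye, so not kosher-for-Passover — no
C: has prawn, so not vegetarian — no
D: nothing on the exclusion list — valid
E: vegetarian, kosher-for-Passover — valid
F: has spelt, so not kosher-for-Passover — out
G: has fish sauce, so not vegetarian; has wheat flour, so not kosher-for-Passover — reject
H: only egg and avocado; none excluded — OK
I: only avocado; none excluded — keep
J: has barley, so not kosher-for-Passover — no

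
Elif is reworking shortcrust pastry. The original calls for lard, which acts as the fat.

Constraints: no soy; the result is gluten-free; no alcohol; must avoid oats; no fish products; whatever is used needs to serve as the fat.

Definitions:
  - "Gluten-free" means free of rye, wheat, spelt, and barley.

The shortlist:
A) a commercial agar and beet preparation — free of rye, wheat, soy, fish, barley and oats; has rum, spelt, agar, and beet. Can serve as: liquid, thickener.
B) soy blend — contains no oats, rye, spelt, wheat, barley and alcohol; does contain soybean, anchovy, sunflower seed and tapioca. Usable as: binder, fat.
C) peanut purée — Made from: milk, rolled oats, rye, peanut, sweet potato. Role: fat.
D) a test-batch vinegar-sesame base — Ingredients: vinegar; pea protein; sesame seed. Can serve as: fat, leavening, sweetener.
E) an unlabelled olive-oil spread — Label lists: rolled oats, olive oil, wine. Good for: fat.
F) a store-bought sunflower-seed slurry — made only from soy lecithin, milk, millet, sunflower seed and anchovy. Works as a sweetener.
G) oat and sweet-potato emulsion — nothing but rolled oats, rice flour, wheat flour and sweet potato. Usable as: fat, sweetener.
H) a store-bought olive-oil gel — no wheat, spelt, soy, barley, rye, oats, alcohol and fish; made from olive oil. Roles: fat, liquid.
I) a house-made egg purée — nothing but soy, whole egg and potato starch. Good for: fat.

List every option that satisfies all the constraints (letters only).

A: not usable as a fat; has spelt, so not gluten-free (and 1 more) — out
B: has soybean, so not soy-free; has anchovy, so not fish-free — reject
C: has rye, so not gluten-free; has rolled oats, so not oat-free — out
D: only sesame seed, vinegar, and pea protein; none excluded — valid
E: has rolled oats, so not oat-free; has wine, so not alcohol-free — out
F: not usable as a fat; has soy lecithin, so not soy-free (and 1 more) — out
G: has wheat flour, so not gluten-free; has rolled oats, so not oat-free — out
H: no soy, no alcohol — keep
I: has soy, so not soy-free — out

D, H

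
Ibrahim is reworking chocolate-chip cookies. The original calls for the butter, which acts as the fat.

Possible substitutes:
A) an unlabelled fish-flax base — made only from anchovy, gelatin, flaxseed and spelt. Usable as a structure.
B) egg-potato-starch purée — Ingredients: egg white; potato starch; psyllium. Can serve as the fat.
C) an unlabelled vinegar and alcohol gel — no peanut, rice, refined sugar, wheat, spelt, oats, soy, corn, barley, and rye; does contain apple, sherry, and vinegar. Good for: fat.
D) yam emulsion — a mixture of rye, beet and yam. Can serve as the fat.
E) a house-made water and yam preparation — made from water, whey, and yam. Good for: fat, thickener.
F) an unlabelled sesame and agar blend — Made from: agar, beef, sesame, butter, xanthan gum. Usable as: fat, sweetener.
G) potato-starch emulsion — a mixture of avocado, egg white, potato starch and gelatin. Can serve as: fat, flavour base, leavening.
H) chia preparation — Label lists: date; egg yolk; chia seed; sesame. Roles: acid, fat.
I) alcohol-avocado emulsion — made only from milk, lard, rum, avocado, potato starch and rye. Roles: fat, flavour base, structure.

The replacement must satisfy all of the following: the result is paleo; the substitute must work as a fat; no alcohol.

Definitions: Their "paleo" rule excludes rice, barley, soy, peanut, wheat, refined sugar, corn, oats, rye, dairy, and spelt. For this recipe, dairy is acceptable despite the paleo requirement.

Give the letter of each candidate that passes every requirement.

A: not usable as a fat; has spelt, so not paleo — out
B: no alcohol, paleo — OK
C: has sherry, so not alcohol-free — no
D: has rye, so not paleo — no
E: dairy is permitted under the paleo carve-out; nothing else excluded — OK
F: dairy is permitted under the paleo carve-out; nothing else excluded — valid
G: works as a fat, paleo, no alcohol — valid
H: all constraints satisfied — keep
I: has rye, so not paleo; has rum, so not alcohol-free — reject

B, E, F, G, H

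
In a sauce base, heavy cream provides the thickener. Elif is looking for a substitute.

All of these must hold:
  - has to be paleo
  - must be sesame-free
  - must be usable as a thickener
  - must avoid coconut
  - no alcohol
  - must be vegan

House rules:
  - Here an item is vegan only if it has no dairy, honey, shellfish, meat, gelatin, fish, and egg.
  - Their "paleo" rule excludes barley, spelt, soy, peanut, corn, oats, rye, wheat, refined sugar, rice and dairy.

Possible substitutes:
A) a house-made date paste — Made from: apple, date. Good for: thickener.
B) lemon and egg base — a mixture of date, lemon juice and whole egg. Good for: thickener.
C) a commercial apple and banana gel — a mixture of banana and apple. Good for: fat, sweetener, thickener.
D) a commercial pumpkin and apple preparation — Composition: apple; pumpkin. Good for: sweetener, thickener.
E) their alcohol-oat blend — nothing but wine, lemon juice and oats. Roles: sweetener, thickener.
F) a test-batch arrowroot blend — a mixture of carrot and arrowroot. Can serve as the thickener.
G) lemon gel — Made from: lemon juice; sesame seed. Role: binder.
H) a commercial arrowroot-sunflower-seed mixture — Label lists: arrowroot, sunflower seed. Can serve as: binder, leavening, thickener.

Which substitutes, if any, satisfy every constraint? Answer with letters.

A, C, D, F, H

A: works as a thickener, no alcohol, vegan — valid
B: has whole egg, so not vegan — out
C: no alcohol, vegan — OK
D: only apple and pumpkin; none excluded — OK
E: has oats, so not paleo; has wine, so not alcohol-free — reject
F: only carrot and arrowroot; none excluded — keep
G: not usable as a thickener; has sesame seed, so not sesame-free — no
H: only arrowroot and sunflower seed; none excluded — valid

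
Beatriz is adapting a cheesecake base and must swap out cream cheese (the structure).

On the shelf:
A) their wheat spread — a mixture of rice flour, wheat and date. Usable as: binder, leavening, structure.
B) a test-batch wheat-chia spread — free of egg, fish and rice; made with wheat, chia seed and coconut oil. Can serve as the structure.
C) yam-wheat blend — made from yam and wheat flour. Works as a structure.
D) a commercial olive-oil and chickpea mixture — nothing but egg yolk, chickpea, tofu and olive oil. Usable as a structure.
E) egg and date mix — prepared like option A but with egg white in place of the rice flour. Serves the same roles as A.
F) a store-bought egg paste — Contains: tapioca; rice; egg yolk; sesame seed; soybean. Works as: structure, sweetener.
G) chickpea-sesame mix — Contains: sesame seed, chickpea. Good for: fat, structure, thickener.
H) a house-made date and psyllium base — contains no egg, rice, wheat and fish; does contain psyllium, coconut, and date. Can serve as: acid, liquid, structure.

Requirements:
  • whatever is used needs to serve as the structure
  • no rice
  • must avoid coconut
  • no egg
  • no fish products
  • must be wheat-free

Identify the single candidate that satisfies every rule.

A: has rice flour, so not rice-free; has wheat, so not wheat-free — reject
B: has coconut oil, so not coconut-free; has wheat, so not wheat-free — out
C: has wheat flour, so not wheat-free — no
D: has egg yolk, so not egg-free — out
E: has wheat, so not wheat-free; has egg white, so not egg-free — out
F: has rice, so not rice-free; has egg yolk, so not egg-free — out
G: works as a structure, no rice, no coconut — valid
H: has coconut, so not coconut-free — out

G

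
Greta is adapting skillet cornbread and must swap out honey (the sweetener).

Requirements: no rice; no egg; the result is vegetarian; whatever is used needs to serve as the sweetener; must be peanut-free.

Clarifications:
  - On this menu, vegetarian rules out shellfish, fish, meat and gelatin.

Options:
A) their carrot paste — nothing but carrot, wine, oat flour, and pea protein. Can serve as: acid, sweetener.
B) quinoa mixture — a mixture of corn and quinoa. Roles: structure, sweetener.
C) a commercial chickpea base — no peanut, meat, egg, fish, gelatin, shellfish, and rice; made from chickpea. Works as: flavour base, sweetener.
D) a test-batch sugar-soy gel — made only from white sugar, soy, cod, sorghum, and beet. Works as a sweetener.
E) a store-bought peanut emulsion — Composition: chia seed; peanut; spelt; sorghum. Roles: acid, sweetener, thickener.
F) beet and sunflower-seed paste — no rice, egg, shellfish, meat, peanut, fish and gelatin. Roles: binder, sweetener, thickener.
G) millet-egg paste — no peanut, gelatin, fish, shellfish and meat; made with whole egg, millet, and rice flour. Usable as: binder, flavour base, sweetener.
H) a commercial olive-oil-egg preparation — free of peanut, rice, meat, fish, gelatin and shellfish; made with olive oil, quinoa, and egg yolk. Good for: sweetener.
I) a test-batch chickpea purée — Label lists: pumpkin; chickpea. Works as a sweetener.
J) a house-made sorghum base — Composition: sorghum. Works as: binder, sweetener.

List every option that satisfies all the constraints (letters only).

A, B, C, F, I, J

A: nothing on the exclusion list — keep
B: only corn and quinoa; none excluded — keep
C: works as a sweetener, vegetarian, no rice — valid
D: has cod, so not vegetarian — no
E: has peanut, so not peanut-free — reject
F: works as a sweetener, no peanut, no egg — valid
G: has rice flour, so not rice-free; has whole egg, so not egg-free — no
H: has egg yolk, so not egg-free — out
I: only pumpkin and chickpea; none excluded — OK
J: every rule checks out — valid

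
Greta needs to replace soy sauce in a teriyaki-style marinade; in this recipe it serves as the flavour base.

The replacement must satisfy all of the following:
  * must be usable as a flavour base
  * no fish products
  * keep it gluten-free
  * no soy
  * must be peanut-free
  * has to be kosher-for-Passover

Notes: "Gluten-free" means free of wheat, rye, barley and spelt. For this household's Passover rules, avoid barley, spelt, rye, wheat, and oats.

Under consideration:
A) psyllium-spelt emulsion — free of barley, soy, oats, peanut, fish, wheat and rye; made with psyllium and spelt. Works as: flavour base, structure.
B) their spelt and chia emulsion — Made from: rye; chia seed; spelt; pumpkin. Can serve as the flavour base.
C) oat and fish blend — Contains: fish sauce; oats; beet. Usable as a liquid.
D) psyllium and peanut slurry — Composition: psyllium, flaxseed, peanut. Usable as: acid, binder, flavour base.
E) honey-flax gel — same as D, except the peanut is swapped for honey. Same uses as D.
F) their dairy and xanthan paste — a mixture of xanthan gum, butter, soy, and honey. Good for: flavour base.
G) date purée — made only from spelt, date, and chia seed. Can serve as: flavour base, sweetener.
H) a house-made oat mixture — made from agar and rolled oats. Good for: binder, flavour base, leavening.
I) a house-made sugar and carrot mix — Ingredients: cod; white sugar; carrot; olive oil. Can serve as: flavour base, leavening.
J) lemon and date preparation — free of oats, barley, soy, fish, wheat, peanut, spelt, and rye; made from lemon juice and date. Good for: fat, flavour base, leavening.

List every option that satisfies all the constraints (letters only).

A: has spelt, so not gluten-free; has spelt, so not kosher-for-Passover — reject
B: has rye, so not gluten-free; has rye, so not kosher-for-Passover — no
C: not usable as a flavour base; has oats, so not kosher-for-Passover (and 1 more) — out
D: has peanut, so not peanut-free — reject
E: kosher-for-Passover, gluten-free — OK
F: has soy, so not soy-free — reject
G: has spelt, so not gluten-free; has spelt, so not kosher-for-Passover — reject
H: has rolled oats, so not kosher-for-Passover — reject
I: has cod, so not fish-free — out
J: all constraints satisfied — valid

E, J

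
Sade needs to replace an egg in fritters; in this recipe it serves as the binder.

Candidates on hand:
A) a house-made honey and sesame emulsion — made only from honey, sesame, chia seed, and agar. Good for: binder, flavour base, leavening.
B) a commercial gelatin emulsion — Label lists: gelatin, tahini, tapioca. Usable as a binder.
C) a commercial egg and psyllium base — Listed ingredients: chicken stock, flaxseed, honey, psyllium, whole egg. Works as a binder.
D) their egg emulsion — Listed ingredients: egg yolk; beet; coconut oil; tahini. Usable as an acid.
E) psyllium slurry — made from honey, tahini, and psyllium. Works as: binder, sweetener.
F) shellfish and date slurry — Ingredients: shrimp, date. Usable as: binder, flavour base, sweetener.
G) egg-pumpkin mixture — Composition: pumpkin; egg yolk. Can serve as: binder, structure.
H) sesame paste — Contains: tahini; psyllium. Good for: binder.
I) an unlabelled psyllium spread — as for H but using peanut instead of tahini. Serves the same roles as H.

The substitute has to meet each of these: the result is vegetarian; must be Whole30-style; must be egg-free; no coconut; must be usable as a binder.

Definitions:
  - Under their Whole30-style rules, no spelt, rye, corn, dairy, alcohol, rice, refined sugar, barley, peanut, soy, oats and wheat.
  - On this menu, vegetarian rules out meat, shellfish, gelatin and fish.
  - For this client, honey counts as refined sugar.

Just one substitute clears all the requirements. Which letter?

H

A: has honey, so not Whole30-style — reject
B: has gelatin, so not vegetarian — out
C: has honey, so not Whole30-style; has chicken stock, so not vegetarian (and 1 more) — out
D: not usable as a binder; has egg yolk, so not egg-free (and 1 more) — no
E: has honey, so not Whole30-style — out
F: has shrimp, so not vegetarian — reject
G: has egg yolk, so not egg-free — out
H: no coconut, vegetarian — keep
I: has peanut, so not Whole30-style — reject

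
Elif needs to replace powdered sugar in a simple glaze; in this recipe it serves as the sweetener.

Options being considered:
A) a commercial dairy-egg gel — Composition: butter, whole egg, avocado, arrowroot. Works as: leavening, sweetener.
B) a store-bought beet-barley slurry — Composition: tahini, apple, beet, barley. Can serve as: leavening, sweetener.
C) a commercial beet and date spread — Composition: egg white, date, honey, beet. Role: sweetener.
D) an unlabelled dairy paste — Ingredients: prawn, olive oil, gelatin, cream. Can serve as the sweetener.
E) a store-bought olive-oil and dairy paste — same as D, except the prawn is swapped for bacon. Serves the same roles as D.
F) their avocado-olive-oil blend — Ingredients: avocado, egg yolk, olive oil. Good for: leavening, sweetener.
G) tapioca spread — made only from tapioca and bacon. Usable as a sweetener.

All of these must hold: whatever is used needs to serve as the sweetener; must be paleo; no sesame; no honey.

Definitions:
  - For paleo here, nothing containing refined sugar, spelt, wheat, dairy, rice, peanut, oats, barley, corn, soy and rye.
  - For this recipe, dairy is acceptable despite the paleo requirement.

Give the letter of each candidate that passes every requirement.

A: dairy is permitted under the paleo carve-out; nothing else excluded — OK
B: has barley, so not paleo; has tahini, so not sesame-free — no
C: has honey, so not honey-free — no
D: dairy is permitted under the paleo carve-out; nothing else excluded — valid
E: dairy is permitted under the paleo carve-out; nothing else excluded — keep
F: every rule checks out — keep
G: only bacon and tapioca; none excluded — OK

A, D, E, F, G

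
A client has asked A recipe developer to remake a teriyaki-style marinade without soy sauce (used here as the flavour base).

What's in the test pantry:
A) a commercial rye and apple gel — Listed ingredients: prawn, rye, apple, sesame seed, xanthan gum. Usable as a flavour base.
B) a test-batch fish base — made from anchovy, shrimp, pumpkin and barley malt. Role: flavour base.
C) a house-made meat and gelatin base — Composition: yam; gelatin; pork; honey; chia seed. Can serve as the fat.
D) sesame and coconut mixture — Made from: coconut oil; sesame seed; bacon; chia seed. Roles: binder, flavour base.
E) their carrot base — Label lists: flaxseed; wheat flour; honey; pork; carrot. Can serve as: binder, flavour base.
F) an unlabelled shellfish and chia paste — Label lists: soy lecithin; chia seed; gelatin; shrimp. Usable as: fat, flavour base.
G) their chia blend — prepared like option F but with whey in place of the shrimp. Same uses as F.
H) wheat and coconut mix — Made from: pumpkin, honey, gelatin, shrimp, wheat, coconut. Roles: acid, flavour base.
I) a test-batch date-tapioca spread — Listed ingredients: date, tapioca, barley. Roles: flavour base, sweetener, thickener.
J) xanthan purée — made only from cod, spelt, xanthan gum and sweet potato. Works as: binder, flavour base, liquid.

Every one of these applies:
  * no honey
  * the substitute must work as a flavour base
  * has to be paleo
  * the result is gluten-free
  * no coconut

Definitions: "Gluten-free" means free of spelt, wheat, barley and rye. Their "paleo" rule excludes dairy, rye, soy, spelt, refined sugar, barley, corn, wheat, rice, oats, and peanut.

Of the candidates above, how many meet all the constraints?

0

A: has rye, so not gluten-free; has rye, so not paleo — out
B: has barley malt, so not gluten-free; has barley malt, so not paleo — reject
C: not usable as a flavour base; has honey, so not honey-free — out
D: has coconut oil, so not coconut-free — reject
E: has wheat flour, so not gluten-free; has wheat flour, so not paleo (and 1 more) — no
F: has soy lecithin, so not paleo — reject
G: has whey, so not paleo — no
H: has wheat, so not gluten-free; has wheat, so not paleo (and 2 more) — reject
I: has barley, so not gluten-free; has barley, so not paleo — reject
J: has spelt, so not gluten-free; has spelt, so not paleo — reject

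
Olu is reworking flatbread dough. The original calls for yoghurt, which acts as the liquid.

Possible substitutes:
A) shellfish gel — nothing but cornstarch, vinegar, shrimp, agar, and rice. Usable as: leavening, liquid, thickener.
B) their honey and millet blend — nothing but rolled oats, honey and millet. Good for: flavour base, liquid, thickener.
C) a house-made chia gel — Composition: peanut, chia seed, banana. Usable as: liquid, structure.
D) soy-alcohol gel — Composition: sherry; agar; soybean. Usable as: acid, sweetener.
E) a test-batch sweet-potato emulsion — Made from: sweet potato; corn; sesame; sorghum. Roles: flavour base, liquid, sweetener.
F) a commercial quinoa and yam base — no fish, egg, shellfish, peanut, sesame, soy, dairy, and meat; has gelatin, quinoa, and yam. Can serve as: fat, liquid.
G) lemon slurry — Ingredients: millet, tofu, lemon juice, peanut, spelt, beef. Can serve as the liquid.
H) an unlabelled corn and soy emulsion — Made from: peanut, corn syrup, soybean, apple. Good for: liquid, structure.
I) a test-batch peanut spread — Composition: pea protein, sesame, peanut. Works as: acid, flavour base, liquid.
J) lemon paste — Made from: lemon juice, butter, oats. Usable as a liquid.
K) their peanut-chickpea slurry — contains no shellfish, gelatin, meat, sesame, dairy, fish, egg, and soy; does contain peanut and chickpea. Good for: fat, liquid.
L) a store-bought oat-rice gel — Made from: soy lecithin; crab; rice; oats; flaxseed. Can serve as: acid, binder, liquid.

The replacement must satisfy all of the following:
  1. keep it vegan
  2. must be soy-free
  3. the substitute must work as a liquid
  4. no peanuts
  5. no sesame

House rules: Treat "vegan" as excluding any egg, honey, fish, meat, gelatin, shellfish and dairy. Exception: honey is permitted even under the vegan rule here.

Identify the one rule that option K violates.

usable as a liquid: satisfied
vegan: satisfied
peanut-free: has peanut — fails
soy-free: satisfied
sesame-free: satisfied

peanut-free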